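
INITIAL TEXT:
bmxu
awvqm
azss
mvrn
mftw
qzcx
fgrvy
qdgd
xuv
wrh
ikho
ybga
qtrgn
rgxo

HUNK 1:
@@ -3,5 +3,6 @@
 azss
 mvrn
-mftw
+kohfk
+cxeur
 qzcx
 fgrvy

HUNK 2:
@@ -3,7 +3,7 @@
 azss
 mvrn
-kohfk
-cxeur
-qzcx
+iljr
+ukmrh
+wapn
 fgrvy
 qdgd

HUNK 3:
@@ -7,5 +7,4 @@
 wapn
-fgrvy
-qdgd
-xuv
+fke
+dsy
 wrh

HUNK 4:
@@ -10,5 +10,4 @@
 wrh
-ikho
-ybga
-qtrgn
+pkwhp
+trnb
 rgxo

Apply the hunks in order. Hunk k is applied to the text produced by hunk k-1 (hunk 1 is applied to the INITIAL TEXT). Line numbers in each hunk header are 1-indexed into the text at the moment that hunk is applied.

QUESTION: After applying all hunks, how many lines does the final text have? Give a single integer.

Hunk 1: at line 3 remove [mftw] add [kohfk,cxeur] -> 15 lines: bmxu awvqm azss mvrn kohfk cxeur qzcx fgrvy qdgd xuv wrh ikho ybga qtrgn rgxo
Hunk 2: at line 3 remove [kohfk,cxeur,qzcx] add [iljr,ukmrh,wapn] -> 15 lines: bmxu awvqm azss mvrn iljr ukmrh wapn fgrvy qdgd xuv wrh ikho ybga qtrgn rgxo
Hunk 3: at line 7 remove [fgrvy,qdgd,xuv] add [fke,dsy] -> 14 lines: bmxu awvqm azss mvrn iljr ukmrh wapn fke dsy wrh ikho ybga qtrgn rgxo
Hunk 4: at line 10 remove [ikho,ybga,qtrgn] add [pkwhp,trnb] -> 13 lines: bmxu awvqm azss mvrn iljr ukmrh wapn fke dsy wrh pkwhp trnb rgxo
Final line count: 13

Answer: 13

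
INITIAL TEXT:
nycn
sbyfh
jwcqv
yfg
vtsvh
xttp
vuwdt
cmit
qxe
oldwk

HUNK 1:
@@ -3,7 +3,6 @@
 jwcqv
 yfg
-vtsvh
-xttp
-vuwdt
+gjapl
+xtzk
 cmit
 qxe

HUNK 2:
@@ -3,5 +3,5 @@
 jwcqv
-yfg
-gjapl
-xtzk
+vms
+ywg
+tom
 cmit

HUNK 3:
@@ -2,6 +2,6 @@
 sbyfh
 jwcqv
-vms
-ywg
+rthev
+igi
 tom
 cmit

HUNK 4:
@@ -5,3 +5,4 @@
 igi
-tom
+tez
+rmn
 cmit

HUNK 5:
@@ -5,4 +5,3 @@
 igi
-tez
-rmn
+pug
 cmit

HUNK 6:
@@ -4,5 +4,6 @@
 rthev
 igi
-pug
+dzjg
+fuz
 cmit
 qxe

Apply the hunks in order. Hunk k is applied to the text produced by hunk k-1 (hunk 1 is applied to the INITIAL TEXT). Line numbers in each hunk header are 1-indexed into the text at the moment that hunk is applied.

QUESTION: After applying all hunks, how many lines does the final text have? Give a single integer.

Hunk 1: at line 3 remove [vtsvh,xttp,vuwdt] add [gjapl,xtzk] -> 9 lines: nycn sbyfh jwcqv yfg gjapl xtzk cmit qxe oldwk
Hunk 2: at line 3 remove [yfg,gjapl,xtzk] add [vms,ywg,tom] -> 9 lines: nycn sbyfh jwcqv vms ywg tom cmit qxe oldwk
Hunk 3: at line 2 remove [vms,ywg] add [rthev,igi] -> 9 lines: nycn sbyfh jwcqv rthev igi tom cmit qxe oldwk
Hunk 4: at line 5 remove [tom] add [tez,rmn] -> 10 lines: nycn sbyfh jwcqv rthev igi tez rmn cmit qxe oldwk
Hunk 5: at line 5 remove [tez,rmn] add [pug] -> 9 lines: nycn sbyfh jwcqv rthev igi pug cmit qxe oldwk
Hunk 6: at line 4 remove [pug] add [dzjg,fuz] -> 10 lines: nycn sbyfh jwcqv rthev igi dzjg fuz cmit qxe oldwk
Final line count: 10

Answer: 10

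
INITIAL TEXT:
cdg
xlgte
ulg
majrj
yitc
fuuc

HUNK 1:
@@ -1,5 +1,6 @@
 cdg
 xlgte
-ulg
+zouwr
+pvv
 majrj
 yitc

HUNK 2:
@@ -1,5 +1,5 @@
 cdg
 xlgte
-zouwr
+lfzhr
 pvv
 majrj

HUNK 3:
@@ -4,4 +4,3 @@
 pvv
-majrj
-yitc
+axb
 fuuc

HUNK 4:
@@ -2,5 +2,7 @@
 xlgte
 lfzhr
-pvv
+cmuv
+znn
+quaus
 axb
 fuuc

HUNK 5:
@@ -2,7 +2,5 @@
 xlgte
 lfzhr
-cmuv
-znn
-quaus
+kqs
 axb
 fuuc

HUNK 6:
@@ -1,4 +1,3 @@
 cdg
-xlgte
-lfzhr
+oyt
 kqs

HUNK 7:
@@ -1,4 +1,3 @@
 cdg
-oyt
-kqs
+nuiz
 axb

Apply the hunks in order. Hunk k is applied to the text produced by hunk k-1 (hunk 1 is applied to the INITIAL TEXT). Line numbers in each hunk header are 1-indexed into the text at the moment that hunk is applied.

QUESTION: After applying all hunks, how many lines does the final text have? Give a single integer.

Answer: 4

Derivation:
Hunk 1: at line 1 remove [ulg] add [zouwr,pvv] -> 7 lines: cdg xlgte zouwr pvv majrj yitc fuuc
Hunk 2: at line 1 remove [zouwr] add [lfzhr] -> 7 lines: cdg xlgte lfzhr pvv majrj yitc fuuc
Hunk 3: at line 4 remove [majrj,yitc] add [axb] -> 6 lines: cdg xlgte lfzhr pvv axb fuuc
Hunk 4: at line 2 remove [pvv] add [cmuv,znn,quaus] -> 8 lines: cdg xlgte lfzhr cmuv znn quaus axb fuuc
Hunk 5: at line 2 remove [cmuv,znn,quaus] add [kqs] -> 6 lines: cdg xlgte lfzhr kqs axb fuuc
Hunk 6: at line 1 remove [xlgte,lfzhr] add [oyt] -> 5 lines: cdg oyt kqs axb fuuc
Hunk 7: at line 1 remove [oyt,kqs] add [nuiz] -> 4 lines: cdg nuiz axb fuuc
Final line count: 4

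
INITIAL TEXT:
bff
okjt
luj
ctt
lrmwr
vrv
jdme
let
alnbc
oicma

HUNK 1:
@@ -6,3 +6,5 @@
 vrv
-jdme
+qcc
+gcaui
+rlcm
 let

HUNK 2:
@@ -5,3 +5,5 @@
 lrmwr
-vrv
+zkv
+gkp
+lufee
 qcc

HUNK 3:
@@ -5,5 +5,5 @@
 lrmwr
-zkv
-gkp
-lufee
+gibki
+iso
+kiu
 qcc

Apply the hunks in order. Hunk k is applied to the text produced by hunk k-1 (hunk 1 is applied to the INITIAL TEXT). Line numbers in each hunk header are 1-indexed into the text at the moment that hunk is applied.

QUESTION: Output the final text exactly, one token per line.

Answer: bff
okjt
luj
ctt
lrmwr
gibki
iso
kiu
qcc
gcaui
rlcm
let
alnbc
oicma

Derivation:
Hunk 1: at line 6 remove [jdme] add [qcc,gcaui,rlcm] -> 12 lines: bff okjt luj ctt lrmwr vrv qcc gcaui rlcm let alnbc oicma
Hunk 2: at line 5 remove [vrv] add [zkv,gkp,lufee] -> 14 lines: bff okjt luj ctt lrmwr zkv gkp lufee qcc gcaui rlcm let alnbc oicma
Hunk 3: at line 5 remove [zkv,gkp,lufee] add [gibki,iso,kiu] -> 14 lines: bff okjt luj ctt lrmwr gibki iso kiu qcc gcaui rlcm let alnbc oicma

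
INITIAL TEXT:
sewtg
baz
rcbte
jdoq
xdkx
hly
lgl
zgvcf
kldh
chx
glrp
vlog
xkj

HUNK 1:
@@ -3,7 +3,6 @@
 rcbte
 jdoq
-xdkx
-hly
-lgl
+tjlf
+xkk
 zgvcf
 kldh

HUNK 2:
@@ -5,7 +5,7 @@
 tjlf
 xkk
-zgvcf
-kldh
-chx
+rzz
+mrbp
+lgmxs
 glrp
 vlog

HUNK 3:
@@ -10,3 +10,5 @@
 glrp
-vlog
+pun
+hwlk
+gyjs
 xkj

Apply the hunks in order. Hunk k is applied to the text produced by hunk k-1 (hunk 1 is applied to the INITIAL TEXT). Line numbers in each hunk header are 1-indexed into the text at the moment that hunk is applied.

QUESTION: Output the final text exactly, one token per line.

Answer: sewtg
baz
rcbte
jdoq
tjlf
xkk
rzz
mrbp
lgmxs
glrp
pun
hwlk
gyjs
xkj

Derivation:
Hunk 1: at line 3 remove [xdkx,hly,lgl] add [tjlf,xkk] -> 12 lines: sewtg baz rcbte jdoq tjlf xkk zgvcf kldh chx glrp vlog xkj
Hunk 2: at line 5 remove [zgvcf,kldh,chx] add [rzz,mrbp,lgmxs] -> 12 lines: sewtg baz rcbte jdoq tjlf xkk rzz mrbp lgmxs glrp vlog xkj
Hunk 3: at line 10 remove [vlog] add [pun,hwlk,gyjs] -> 14 lines: sewtg baz rcbte jdoq tjlf xkk rzz mrbp lgmxs glrp pun hwlk gyjs xkj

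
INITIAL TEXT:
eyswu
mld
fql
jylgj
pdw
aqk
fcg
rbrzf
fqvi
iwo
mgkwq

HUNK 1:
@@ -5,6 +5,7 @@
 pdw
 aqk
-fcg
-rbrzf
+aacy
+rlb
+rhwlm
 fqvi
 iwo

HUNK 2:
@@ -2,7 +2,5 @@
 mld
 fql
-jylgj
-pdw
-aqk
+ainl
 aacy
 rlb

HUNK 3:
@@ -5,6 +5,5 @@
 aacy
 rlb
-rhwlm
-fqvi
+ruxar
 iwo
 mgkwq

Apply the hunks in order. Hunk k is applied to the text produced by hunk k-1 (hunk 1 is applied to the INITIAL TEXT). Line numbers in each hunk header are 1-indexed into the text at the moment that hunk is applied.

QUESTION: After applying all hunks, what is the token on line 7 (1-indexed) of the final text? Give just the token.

Answer: ruxar

Derivation:
Hunk 1: at line 5 remove [fcg,rbrzf] add [aacy,rlb,rhwlm] -> 12 lines: eyswu mld fql jylgj pdw aqk aacy rlb rhwlm fqvi iwo mgkwq
Hunk 2: at line 2 remove [jylgj,pdw,aqk] add [ainl] -> 10 lines: eyswu mld fql ainl aacy rlb rhwlm fqvi iwo mgkwq
Hunk 3: at line 5 remove [rhwlm,fqvi] add [ruxar] -> 9 lines: eyswu mld fql ainl aacy rlb ruxar iwo mgkwq
Final line 7: ruxar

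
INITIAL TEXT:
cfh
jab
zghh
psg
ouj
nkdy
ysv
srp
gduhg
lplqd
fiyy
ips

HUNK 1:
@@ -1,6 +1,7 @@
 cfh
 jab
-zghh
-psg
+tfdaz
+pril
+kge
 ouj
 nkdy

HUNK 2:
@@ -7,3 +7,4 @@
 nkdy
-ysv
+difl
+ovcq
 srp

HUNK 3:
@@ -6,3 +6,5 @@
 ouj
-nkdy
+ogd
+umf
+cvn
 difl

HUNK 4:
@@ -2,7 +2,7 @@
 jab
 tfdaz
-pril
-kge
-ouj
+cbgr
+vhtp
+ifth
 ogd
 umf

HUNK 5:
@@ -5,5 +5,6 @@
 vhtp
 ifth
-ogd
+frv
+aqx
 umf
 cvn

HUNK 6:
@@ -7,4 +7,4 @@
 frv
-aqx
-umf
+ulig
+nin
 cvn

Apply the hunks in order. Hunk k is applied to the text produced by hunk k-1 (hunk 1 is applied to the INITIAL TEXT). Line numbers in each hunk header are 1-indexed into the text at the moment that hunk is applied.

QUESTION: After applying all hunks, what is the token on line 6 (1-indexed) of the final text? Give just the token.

Answer: ifth

Derivation:
Hunk 1: at line 1 remove [zghh,psg] add [tfdaz,pril,kge] -> 13 lines: cfh jab tfdaz pril kge ouj nkdy ysv srp gduhg lplqd fiyy ips
Hunk 2: at line 7 remove [ysv] add [difl,ovcq] -> 14 lines: cfh jab tfdaz pril kge ouj nkdy difl ovcq srp gduhg lplqd fiyy ips
Hunk 3: at line 6 remove [nkdy] add [ogd,umf,cvn] -> 16 lines: cfh jab tfdaz pril kge ouj ogd umf cvn difl ovcq srp gduhg lplqd fiyy ips
Hunk 4: at line 2 remove [pril,kge,ouj] add [cbgr,vhtp,ifth] -> 16 lines: cfh jab tfdaz cbgr vhtp ifth ogd umf cvn difl ovcq srp gduhg lplqd fiyy ips
Hunk 5: at line 5 remove [ogd] add [frv,aqx] -> 17 lines: cfh jab tfdaz cbgr vhtp ifth frv aqx umf cvn difl ovcq srp gduhg lplqd fiyy ips
Hunk 6: at line 7 remove [aqx,umf] add [ulig,nin] -> 17 lines: cfh jab tfdaz cbgr vhtp ifth frv ulig nin cvn difl ovcq srp gduhg lplqd fiyy ips
Final line 6: ifth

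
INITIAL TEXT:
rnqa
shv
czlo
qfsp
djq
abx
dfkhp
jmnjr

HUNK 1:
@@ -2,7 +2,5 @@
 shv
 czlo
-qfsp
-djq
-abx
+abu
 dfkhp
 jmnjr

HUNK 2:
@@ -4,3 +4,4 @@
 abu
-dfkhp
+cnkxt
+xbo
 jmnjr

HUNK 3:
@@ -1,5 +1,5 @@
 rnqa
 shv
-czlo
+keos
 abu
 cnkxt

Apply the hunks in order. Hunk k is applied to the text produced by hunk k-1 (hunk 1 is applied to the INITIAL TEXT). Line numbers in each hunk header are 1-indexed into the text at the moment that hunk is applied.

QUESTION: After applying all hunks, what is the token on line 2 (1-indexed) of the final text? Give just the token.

Hunk 1: at line 2 remove [qfsp,djq,abx] add [abu] -> 6 lines: rnqa shv czlo abu dfkhp jmnjr
Hunk 2: at line 4 remove [dfkhp] add [cnkxt,xbo] -> 7 lines: rnqa shv czlo abu cnkxt xbo jmnjr
Hunk 3: at line 1 remove [czlo] add [keos] -> 7 lines: rnqa shv keos abu cnkxt xbo jmnjr
Final line 2: shv

Answer: shv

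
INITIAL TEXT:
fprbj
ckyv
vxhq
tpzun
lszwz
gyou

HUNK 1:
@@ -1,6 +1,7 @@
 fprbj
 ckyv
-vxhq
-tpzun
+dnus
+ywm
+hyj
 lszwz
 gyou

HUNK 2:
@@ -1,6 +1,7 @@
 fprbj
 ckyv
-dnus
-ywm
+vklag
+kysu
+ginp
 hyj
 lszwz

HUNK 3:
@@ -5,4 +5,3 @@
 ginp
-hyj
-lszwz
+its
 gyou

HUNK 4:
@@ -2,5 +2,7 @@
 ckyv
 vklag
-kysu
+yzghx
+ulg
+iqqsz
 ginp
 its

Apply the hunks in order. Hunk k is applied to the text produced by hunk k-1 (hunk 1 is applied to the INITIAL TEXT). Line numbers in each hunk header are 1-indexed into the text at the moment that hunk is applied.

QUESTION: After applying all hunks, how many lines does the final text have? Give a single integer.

Answer: 9

Derivation:
Hunk 1: at line 1 remove [vxhq,tpzun] add [dnus,ywm,hyj] -> 7 lines: fprbj ckyv dnus ywm hyj lszwz gyou
Hunk 2: at line 1 remove [dnus,ywm] add [vklag,kysu,ginp] -> 8 lines: fprbj ckyv vklag kysu ginp hyj lszwz gyou
Hunk 3: at line 5 remove [hyj,lszwz] add [its] -> 7 lines: fprbj ckyv vklag kysu ginp its gyou
Hunk 4: at line 2 remove [kysu] add [yzghx,ulg,iqqsz] -> 9 lines: fprbj ckyv vklag yzghx ulg iqqsz ginp its gyou
Final line count: 9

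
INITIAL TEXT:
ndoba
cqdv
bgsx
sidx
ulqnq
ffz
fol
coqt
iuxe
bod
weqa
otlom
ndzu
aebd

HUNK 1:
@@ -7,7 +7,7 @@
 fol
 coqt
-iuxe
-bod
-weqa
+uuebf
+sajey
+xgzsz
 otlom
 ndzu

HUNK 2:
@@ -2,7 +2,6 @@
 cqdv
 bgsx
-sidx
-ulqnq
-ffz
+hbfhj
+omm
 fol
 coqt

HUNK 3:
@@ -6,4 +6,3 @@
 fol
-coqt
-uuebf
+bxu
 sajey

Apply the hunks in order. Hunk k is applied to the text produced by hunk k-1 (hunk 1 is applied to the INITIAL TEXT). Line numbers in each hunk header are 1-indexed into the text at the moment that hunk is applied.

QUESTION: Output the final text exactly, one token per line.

Answer: ndoba
cqdv
bgsx
hbfhj
omm
fol
bxu
sajey
xgzsz
otlom
ndzu
aebd

Derivation:
Hunk 1: at line 7 remove [iuxe,bod,weqa] add [uuebf,sajey,xgzsz] -> 14 lines: ndoba cqdv bgsx sidx ulqnq ffz fol coqt uuebf sajey xgzsz otlom ndzu aebd
Hunk 2: at line 2 remove [sidx,ulqnq,ffz] add [hbfhj,omm] -> 13 lines: ndoba cqdv bgsx hbfhj omm fol coqt uuebf sajey xgzsz otlom ndzu aebd
Hunk 3: at line 6 remove [coqt,uuebf] add [bxu] -> 12 lines: ndoba cqdv bgsx hbfhj omm fol bxu sajey xgzsz otlom ndzu aebd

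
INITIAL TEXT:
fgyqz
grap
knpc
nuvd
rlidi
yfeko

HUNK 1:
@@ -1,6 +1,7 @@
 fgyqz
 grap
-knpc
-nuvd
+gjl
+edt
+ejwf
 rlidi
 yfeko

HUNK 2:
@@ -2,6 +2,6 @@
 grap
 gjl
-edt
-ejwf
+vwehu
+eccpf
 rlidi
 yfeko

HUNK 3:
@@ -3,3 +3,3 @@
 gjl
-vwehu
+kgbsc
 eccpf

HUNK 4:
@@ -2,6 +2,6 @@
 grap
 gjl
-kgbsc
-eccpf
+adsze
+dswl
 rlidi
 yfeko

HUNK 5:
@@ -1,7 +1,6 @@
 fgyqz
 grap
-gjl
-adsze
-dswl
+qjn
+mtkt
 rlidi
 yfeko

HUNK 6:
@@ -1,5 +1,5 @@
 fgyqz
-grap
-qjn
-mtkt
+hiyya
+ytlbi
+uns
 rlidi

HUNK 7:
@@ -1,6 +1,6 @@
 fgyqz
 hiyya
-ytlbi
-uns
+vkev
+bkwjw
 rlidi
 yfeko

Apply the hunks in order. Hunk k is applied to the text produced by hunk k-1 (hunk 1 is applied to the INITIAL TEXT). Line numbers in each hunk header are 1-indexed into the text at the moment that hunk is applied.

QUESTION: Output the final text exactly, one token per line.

Hunk 1: at line 1 remove [knpc,nuvd] add [gjl,edt,ejwf] -> 7 lines: fgyqz grap gjl edt ejwf rlidi yfeko
Hunk 2: at line 2 remove [edt,ejwf] add [vwehu,eccpf] -> 7 lines: fgyqz grap gjl vwehu eccpf rlidi yfeko
Hunk 3: at line 3 remove [vwehu] add [kgbsc] -> 7 lines: fgyqz grap gjl kgbsc eccpf rlidi yfeko
Hunk 4: at line 2 remove [kgbsc,eccpf] add [adsze,dswl] -> 7 lines: fgyqz grap gjl adsze dswl rlidi yfeko
Hunk 5: at line 1 remove [gjl,adsze,dswl] add [qjn,mtkt] -> 6 lines: fgyqz grap qjn mtkt rlidi yfeko
Hunk 6: at line 1 remove [grap,qjn,mtkt] add [hiyya,ytlbi,uns] -> 6 lines: fgyqz hiyya ytlbi uns rlidi yfeko
Hunk 7: at line 1 remove [ytlbi,uns] add [vkev,bkwjw] -> 6 lines: fgyqz hiyya vkev bkwjw rlidi yfeko

Answer: fgyqz
hiyya
vkev
bkwjw
rlidi
yfeko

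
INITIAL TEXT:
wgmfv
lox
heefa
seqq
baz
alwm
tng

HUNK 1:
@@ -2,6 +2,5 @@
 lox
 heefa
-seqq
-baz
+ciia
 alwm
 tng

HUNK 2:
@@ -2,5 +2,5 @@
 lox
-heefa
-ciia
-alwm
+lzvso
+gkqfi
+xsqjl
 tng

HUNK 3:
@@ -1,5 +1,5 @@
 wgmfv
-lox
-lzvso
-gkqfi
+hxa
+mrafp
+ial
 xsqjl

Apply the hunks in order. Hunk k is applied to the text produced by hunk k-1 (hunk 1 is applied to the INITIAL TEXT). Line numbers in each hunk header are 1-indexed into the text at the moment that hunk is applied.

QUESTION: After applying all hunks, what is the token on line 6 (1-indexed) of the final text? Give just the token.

Hunk 1: at line 2 remove [seqq,baz] add [ciia] -> 6 lines: wgmfv lox heefa ciia alwm tng
Hunk 2: at line 2 remove [heefa,ciia,alwm] add [lzvso,gkqfi,xsqjl] -> 6 lines: wgmfv lox lzvso gkqfi xsqjl tng
Hunk 3: at line 1 remove [lox,lzvso,gkqfi] add [hxa,mrafp,ial] -> 6 lines: wgmfv hxa mrafp ial xsqjl tng
Final line 6: tng

Answer: tng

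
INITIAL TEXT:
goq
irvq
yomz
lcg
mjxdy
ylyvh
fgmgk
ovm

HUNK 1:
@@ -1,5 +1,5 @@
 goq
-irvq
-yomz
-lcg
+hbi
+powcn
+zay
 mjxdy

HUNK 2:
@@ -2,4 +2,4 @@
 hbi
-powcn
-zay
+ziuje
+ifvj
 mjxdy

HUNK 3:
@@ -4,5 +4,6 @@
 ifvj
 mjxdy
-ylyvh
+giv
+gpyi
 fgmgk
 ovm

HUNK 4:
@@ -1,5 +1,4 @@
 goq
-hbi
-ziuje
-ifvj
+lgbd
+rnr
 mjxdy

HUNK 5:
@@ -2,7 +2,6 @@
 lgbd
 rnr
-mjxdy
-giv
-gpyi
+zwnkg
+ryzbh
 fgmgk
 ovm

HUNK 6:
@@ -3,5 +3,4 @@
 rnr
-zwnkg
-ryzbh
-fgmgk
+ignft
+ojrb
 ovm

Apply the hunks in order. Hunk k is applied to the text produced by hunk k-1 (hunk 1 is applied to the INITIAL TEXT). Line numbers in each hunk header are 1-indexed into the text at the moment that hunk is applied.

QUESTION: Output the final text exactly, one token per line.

Hunk 1: at line 1 remove [irvq,yomz,lcg] add [hbi,powcn,zay] -> 8 lines: goq hbi powcn zay mjxdy ylyvh fgmgk ovm
Hunk 2: at line 2 remove [powcn,zay] add [ziuje,ifvj] -> 8 lines: goq hbi ziuje ifvj mjxdy ylyvh fgmgk ovm
Hunk 3: at line 4 remove [ylyvh] add [giv,gpyi] -> 9 lines: goq hbi ziuje ifvj mjxdy giv gpyi fgmgk ovm
Hunk 4: at line 1 remove [hbi,ziuje,ifvj] add [lgbd,rnr] -> 8 lines: goq lgbd rnr mjxdy giv gpyi fgmgk ovm
Hunk 5: at line 2 remove [mjxdy,giv,gpyi] add [zwnkg,ryzbh] -> 7 lines: goq lgbd rnr zwnkg ryzbh fgmgk ovm
Hunk 6: at line 3 remove [zwnkg,ryzbh,fgmgk] add [ignft,ojrb] -> 6 lines: goq lgbd rnr ignft ojrb ovm

Answer: goq
lgbd
rnr
ignft
ojrb
ovm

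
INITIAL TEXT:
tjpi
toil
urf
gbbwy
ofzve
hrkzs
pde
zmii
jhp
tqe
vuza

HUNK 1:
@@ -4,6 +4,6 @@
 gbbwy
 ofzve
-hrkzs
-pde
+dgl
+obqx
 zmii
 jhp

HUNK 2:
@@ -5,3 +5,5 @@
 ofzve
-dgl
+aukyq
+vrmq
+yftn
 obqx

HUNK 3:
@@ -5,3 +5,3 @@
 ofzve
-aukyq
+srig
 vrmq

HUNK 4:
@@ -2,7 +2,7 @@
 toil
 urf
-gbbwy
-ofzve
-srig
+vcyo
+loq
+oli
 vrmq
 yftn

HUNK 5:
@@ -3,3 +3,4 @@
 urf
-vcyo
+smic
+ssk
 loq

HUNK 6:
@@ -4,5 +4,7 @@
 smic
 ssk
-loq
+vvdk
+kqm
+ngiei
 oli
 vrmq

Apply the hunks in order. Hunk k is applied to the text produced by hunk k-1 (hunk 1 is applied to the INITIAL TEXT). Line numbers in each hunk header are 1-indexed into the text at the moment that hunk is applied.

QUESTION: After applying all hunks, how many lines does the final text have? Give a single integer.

Hunk 1: at line 4 remove [hrkzs,pde] add [dgl,obqx] -> 11 lines: tjpi toil urf gbbwy ofzve dgl obqx zmii jhp tqe vuza
Hunk 2: at line 5 remove [dgl] add [aukyq,vrmq,yftn] -> 13 lines: tjpi toil urf gbbwy ofzve aukyq vrmq yftn obqx zmii jhp tqe vuza
Hunk 3: at line 5 remove [aukyq] add [srig] -> 13 lines: tjpi toil urf gbbwy ofzve srig vrmq yftn obqx zmii jhp tqe vuza
Hunk 4: at line 2 remove [gbbwy,ofzve,srig] add [vcyo,loq,oli] -> 13 lines: tjpi toil urf vcyo loq oli vrmq yftn obqx zmii jhp tqe vuza
Hunk 5: at line 3 remove [vcyo] add [smic,ssk] -> 14 lines: tjpi toil urf smic ssk loq oli vrmq yftn obqx zmii jhp tqe vuza
Hunk 6: at line 4 remove [loq] add [vvdk,kqm,ngiei] -> 16 lines: tjpi toil urf smic ssk vvdk kqm ngiei oli vrmq yftn obqx zmii jhp tqe vuza
Final line count: 16

Answer: 16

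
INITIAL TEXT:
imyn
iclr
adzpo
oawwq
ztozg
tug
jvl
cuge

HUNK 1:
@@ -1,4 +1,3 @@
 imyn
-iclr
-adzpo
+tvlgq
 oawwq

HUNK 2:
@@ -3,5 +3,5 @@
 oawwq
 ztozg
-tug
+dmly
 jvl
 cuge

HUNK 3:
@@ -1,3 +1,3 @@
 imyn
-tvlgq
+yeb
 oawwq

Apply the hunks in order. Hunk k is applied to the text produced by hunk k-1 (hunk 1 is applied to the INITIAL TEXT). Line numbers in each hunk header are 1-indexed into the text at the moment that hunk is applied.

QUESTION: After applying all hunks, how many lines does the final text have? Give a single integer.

Hunk 1: at line 1 remove [iclr,adzpo] add [tvlgq] -> 7 lines: imyn tvlgq oawwq ztozg tug jvl cuge
Hunk 2: at line 3 remove [tug] add [dmly] -> 7 lines: imyn tvlgq oawwq ztozg dmly jvl cuge
Hunk 3: at line 1 remove [tvlgq] add [yeb] -> 7 lines: imyn yeb oawwq ztozg dmly jvl cuge
Final line count: 7

Answer: 7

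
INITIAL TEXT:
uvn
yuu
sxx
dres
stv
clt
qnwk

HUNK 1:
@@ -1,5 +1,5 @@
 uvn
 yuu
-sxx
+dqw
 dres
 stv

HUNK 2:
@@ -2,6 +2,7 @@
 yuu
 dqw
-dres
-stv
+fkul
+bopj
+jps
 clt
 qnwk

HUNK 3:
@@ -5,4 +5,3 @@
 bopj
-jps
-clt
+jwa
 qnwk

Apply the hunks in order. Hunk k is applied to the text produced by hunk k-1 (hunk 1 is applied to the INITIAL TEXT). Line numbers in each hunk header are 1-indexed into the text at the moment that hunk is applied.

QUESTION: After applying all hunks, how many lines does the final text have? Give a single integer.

Answer: 7

Derivation:
Hunk 1: at line 1 remove [sxx] add [dqw] -> 7 lines: uvn yuu dqw dres stv clt qnwk
Hunk 2: at line 2 remove [dres,stv] add [fkul,bopj,jps] -> 8 lines: uvn yuu dqw fkul bopj jps clt qnwk
Hunk 3: at line 5 remove [jps,clt] add [jwa] -> 7 lines: uvn yuu dqw fkul bopj jwa qnwk
Final line count: 7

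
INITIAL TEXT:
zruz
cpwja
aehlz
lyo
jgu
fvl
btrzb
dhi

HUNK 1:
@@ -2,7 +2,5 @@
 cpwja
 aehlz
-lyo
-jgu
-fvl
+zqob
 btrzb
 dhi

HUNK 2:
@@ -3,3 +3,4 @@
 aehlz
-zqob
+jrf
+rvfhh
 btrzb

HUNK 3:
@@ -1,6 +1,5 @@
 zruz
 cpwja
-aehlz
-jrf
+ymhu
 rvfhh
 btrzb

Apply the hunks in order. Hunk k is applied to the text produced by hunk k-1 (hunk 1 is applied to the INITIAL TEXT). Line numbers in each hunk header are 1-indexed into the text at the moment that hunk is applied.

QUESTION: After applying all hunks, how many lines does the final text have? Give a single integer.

Hunk 1: at line 2 remove [lyo,jgu,fvl] add [zqob] -> 6 lines: zruz cpwja aehlz zqob btrzb dhi
Hunk 2: at line 3 remove [zqob] add [jrf,rvfhh] -> 7 lines: zruz cpwja aehlz jrf rvfhh btrzb dhi
Hunk 3: at line 1 remove [aehlz,jrf] add [ymhu] -> 6 lines: zruz cpwja ymhu rvfhh btrzb dhi
Final line count: 6

Answer: 6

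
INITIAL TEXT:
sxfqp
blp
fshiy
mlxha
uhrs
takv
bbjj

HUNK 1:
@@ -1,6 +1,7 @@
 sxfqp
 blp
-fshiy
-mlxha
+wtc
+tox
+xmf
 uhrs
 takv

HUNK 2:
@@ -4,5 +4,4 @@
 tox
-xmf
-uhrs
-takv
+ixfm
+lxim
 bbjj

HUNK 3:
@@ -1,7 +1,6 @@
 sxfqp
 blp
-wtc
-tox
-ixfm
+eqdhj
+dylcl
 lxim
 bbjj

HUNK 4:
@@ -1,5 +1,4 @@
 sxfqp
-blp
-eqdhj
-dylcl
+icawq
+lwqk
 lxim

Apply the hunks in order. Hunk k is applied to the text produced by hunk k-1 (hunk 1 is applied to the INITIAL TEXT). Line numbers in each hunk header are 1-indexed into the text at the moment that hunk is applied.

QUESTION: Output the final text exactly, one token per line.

Hunk 1: at line 1 remove [fshiy,mlxha] add [wtc,tox,xmf] -> 8 lines: sxfqp blp wtc tox xmf uhrs takv bbjj
Hunk 2: at line 4 remove [xmf,uhrs,takv] add [ixfm,lxim] -> 7 lines: sxfqp blp wtc tox ixfm lxim bbjj
Hunk 3: at line 1 remove [wtc,tox,ixfm] add [eqdhj,dylcl] -> 6 lines: sxfqp blp eqdhj dylcl lxim bbjj
Hunk 4: at line 1 remove [blp,eqdhj,dylcl] add [icawq,lwqk] -> 5 lines: sxfqp icawq lwqk lxim bbjj

Answer: sxfqp
icawq
lwqk
lxim
bbjj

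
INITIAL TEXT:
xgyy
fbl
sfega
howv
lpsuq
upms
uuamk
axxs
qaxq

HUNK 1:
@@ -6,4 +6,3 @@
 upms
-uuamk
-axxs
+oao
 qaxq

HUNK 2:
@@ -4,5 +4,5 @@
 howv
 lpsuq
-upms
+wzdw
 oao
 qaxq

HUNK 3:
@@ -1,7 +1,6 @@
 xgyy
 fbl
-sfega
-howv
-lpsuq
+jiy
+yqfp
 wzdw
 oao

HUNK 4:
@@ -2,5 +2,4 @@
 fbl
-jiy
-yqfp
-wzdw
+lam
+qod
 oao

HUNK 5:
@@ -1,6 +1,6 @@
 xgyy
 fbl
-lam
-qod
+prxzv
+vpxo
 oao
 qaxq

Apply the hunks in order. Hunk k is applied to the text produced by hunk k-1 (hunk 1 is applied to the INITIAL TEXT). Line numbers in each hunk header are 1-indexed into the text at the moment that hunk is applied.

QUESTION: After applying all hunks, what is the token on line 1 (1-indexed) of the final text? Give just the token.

Hunk 1: at line 6 remove [uuamk,axxs] add [oao] -> 8 lines: xgyy fbl sfega howv lpsuq upms oao qaxq
Hunk 2: at line 4 remove [upms] add [wzdw] -> 8 lines: xgyy fbl sfega howv lpsuq wzdw oao qaxq
Hunk 3: at line 1 remove [sfega,howv,lpsuq] add [jiy,yqfp] -> 7 lines: xgyy fbl jiy yqfp wzdw oao qaxq
Hunk 4: at line 2 remove [jiy,yqfp,wzdw] add [lam,qod] -> 6 lines: xgyy fbl lam qod oao qaxq
Hunk 5: at line 1 remove [lam,qod] add [prxzv,vpxo] -> 6 lines: xgyy fbl prxzv vpxo oao qaxq
Final line 1: xgyy

Answer: xgyy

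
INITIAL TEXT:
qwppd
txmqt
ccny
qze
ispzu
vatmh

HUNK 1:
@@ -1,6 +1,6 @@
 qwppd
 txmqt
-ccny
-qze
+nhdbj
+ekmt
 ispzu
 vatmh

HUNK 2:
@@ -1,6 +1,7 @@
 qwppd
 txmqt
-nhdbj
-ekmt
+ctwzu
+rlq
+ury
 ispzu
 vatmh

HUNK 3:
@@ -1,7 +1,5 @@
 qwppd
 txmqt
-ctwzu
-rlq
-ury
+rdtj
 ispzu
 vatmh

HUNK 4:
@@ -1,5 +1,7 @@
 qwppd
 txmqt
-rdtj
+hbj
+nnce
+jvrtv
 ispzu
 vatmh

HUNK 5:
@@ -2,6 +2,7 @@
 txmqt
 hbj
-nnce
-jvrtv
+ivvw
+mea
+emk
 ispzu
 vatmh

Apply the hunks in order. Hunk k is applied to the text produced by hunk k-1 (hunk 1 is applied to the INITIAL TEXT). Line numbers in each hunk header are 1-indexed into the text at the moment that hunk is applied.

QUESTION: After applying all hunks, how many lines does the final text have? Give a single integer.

Hunk 1: at line 1 remove [ccny,qze] add [nhdbj,ekmt] -> 6 lines: qwppd txmqt nhdbj ekmt ispzu vatmh
Hunk 2: at line 1 remove [nhdbj,ekmt] add [ctwzu,rlq,ury] -> 7 lines: qwppd txmqt ctwzu rlq ury ispzu vatmh
Hunk 3: at line 1 remove [ctwzu,rlq,ury] add [rdtj] -> 5 lines: qwppd txmqt rdtj ispzu vatmh
Hunk 4: at line 1 remove [rdtj] add [hbj,nnce,jvrtv] -> 7 lines: qwppd txmqt hbj nnce jvrtv ispzu vatmh
Hunk 5: at line 2 remove [nnce,jvrtv] add [ivvw,mea,emk] -> 8 lines: qwppd txmqt hbj ivvw mea emk ispzu vatmh
Final line count: 8

Answer: 8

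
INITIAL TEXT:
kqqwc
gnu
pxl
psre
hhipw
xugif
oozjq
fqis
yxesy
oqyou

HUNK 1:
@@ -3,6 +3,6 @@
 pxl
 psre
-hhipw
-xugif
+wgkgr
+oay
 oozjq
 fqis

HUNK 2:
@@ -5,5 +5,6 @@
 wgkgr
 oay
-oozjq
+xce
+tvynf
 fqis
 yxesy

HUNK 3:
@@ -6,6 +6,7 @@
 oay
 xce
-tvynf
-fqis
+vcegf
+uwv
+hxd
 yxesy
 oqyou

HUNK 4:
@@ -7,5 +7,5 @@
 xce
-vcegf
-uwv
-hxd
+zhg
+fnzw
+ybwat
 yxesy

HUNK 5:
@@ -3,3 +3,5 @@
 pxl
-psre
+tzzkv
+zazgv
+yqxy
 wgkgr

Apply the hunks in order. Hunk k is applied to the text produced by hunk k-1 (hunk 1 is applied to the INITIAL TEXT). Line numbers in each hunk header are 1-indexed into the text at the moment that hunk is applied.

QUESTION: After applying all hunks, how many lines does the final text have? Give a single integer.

Hunk 1: at line 3 remove [hhipw,xugif] add [wgkgr,oay] -> 10 lines: kqqwc gnu pxl psre wgkgr oay oozjq fqis yxesy oqyou
Hunk 2: at line 5 remove [oozjq] add [xce,tvynf] -> 11 lines: kqqwc gnu pxl psre wgkgr oay xce tvynf fqis yxesy oqyou
Hunk 3: at line 6 remove [tvynf,fqis] add [vcegf,uwv,hxd] -> 12 lines: kqqwc gnu pxl psre wgkgr oay xce vcegf uwv hxd yxesy oqyou
Hunk 4: at line 7 remove [vcegf,uwv,hxd] add [zhg,fnzw,ybwat] -> 12 lines: kqqwc gnu pxl psre wgkgr oay xce zhg fnzw ybwat yxesy oqyou
Hunk 5: at line 3 remove [psre] add [tzzkv,zazgv,yqxy] -> 14 lines: kqqwc gnu pxl tzzkv zazgv yqxy wgkgr oay xce zhg fnzw ybwat yxesy oqyou
Final line count: 14

Answer: 14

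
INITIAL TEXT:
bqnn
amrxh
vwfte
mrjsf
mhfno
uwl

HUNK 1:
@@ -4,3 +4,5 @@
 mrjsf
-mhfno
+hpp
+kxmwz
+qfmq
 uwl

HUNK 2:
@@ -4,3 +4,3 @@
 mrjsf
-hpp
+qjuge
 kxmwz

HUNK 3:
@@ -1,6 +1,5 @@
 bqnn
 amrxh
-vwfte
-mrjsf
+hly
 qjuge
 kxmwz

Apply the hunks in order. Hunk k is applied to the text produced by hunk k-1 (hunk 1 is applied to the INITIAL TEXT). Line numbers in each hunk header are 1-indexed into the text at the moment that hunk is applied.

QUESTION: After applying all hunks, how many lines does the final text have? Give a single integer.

Answer: 7

Derivation:
Hunk 1: at line 4 remove [mhfno] add [hpp,kxmwz,qfmq] -> 8 lines: bqnn amrxh vwfte mrjsf hpp kxmwz qfmq uwl
Hunk 2: at line 4 remove [hpp] add [qjuge] -> 8 lines: bqnn amrxh vwfte mrjsf qjuge kxmwz qfmq uwl
Hunk 3: at line 1 remove [vwfte,mrjsf] add [hly] -> 7 lines: bqnn amrxh hly qjuge kxmwz qfmq uwl
Final line count: 7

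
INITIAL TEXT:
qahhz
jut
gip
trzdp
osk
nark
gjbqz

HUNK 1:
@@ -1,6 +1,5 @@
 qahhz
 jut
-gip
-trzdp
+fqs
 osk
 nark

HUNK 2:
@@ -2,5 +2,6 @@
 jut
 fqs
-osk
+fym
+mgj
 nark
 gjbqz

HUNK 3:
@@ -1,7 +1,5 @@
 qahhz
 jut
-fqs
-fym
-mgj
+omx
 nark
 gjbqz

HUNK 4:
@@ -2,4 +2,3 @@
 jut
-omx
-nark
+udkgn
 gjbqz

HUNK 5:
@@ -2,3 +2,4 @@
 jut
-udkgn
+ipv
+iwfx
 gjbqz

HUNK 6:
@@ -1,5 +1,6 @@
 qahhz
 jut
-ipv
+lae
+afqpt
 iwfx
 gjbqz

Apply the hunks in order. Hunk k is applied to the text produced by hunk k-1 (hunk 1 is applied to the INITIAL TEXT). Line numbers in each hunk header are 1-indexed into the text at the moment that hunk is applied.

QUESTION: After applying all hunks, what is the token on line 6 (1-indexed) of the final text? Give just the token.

Hunk 1: at line 1 remove [gip,trzdp] add [fqs] -> 6 lines: qahhz jut fqs osk nark gjbqz
Hunk 2: at line 2 remove [osk] add [fym,mgj] -> 7 lines: qahhz jut fqs fym mgj nark gjbqz
Hunk 3: at line 1 remove [fqs,fym,mgj] add [omx] -> 5 lines: qahhz jut omx nark gjbqz
Hunk 4: at line 2 remove [omx,nark] add [udkgn] -> 4 lines: qahhz jut udkgn gjbqz
Hunk 5: at line 2 remove [udkgn] add [ipv,iwfx] -> 5 lines: qahhz jut ipv iwfx gjbqz
Hunk 6: at line 1 remove [ipv] add [lae,afqpt] -> 6 lines: qahhz jut lae afqpt iwfx gjbqz
Final line 6: gjbqz

Answer: gjbqz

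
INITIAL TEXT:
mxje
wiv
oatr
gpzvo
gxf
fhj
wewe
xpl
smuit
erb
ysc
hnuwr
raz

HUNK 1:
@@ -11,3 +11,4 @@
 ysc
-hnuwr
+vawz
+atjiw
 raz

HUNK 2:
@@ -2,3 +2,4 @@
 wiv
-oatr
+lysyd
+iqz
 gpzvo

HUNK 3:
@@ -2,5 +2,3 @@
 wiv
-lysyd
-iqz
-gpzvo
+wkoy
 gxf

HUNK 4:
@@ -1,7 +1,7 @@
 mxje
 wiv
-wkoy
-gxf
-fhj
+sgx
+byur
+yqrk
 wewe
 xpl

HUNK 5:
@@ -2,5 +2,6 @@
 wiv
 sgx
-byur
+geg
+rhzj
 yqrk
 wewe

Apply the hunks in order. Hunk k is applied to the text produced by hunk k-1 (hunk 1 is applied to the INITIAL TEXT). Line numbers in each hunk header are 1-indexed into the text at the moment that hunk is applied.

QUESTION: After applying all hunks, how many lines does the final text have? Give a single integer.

Answer: 14

Derivation:
Hunk 1: at line 11 remove [hnuwr] add [vawz,atjiw] -> 14 lines: mxje wiv oatr gpzvo gxf fhj wewe xpl smuit erb ysc vawz atjiw raz
Hunk 2: at line 2 remove [oatr] add [lysyd,iqz] -> 15 lines: mxje wiv lysyd iqz gpzvo gxf fhj wewe xpl smuit erb ysc vawz atjiw raz
Hunk 3: at line 2 remove [lysyd,iqz,gpzvo] add [wkoy] -> 13 lines: mxje wiv wkoy gxf fhj wewe xpl smuit erb ysc vawz atjiw raz
Hunk 4: at line 1 remove [wkoy,gxf,fhj] add [sgx,byur,yqrk] -> 13 lines: mxje wiv sgx byur yqrk wewe xpl smuit erb ysc vawz atjiw raz
Hunk 5: at line 2 remove [byur] add [geg,rhzj] -> 14 lines: mxje wiv sgx geg rhzj yqrk wewe xpl smuit erb ysc vawz atjiw raz
Final line count: 14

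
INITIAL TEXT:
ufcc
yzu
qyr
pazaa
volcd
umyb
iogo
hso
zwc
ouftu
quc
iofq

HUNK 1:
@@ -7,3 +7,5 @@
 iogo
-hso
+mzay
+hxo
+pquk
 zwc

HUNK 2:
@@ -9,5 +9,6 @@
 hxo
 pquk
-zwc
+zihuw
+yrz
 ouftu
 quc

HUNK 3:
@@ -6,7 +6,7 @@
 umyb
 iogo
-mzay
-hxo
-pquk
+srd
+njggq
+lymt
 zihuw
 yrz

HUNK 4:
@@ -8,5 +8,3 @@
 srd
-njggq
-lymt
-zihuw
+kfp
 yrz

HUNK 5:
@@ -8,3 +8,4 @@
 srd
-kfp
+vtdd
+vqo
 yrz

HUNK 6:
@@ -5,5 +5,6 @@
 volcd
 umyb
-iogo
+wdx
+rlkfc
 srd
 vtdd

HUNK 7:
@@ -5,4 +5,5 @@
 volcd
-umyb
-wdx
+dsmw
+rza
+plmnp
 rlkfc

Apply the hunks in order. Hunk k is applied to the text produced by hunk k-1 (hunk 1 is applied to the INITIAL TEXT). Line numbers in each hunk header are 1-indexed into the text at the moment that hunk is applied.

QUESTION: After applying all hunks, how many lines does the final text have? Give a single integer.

Hunk 1: at line 7 remove [hso] add [mzay,hxo,pquk] -> 14 lines: ufcc yzu qyr pazaa volcd umyb iogo mzay hxo pquk zwc ouftu quc iofq
Hunk 2: at line 9 remove [zwc] add [zihuw,yrz] -> 15 lines: ufcc yzu qyr pazaa volcd umyb iogo mzay hxo pquk zihuw yrz ouftu quc iofq
Hunk 3: at line 6 remove [mzay,hxo,pquk] add [srd,njggq,lymt] -> 15 lines: ufcc yzu qyr pazaa volcd umyb iogo srd njggq lymt zihuw yrz ouftu quc iofq
Hunk 4: at line 8 remove [njggq,lymt,zihuw] add [kfp] -> 13 lines: ufcc yzu qyr pazaa volcd umyb iogo srd kfp yrz ouftu quc iofq
Hunk 5: at line 8 remove [kfp] add [vtdd,vqo] -> 14 lines: ufcc yzu qyr pazaa volcd umyb iogo srd vtdd vqo yrz ouftu quc iofq
Hunk 6: at line 5 remove [iogo] add [wdx,rlkfc] -> 15 lines: ufcc yzu qyr pazaa volcd umyb wdx rlkfc srd vtdd vqo yrz ouftu quc iofq
Hunk 7: at line 5 remove [umyb,wdx] add [dsmw,rza,plmnp] -> 16 lines: ufcc yzu qyr pazaa volcd dsmw rza plmnp rlkfc srd vtdd vqo yrz ouftu quc iofq
Final line count: 16

Answer: 16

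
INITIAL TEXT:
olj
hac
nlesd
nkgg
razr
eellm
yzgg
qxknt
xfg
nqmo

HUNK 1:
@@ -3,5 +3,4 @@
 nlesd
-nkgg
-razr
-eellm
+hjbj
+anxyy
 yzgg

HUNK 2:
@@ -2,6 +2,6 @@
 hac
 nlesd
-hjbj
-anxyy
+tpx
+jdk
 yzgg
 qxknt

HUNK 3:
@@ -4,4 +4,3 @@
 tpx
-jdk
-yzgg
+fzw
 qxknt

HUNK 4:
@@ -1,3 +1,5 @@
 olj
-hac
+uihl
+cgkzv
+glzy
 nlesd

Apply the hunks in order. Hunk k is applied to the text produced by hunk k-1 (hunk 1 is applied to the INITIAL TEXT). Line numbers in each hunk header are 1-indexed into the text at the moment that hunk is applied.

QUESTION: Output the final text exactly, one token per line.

Hunk 1: at line 3 remove [nkgg,razr,eellm] add [hjbj,anxyy] -> 9 lines: olj hac nlesd hjbj anxyy yzgg qxknt xfg nqmo
Hunk 2: at line 2 remove [hjbj,anxyy] add [tpx,jdk] -> 9 lines: olj hac nlesd tpx jdk yzgg qxknt xfg nqmo
Hunk 3: at line 4 remove [jdk,yzgg] add [fzw] -> 8 lines: olj hac nlesd tpx fzw qxknt xfg nqmo
Hunk 4: at line 1 remove [hac] add [uihl,cgkzv,glzy] -> 10 lines: olj uihl cgkzv glzy nlesd tpx fzw qxknt xfg nqmo

Answer: olj
uihl
cgkzv
glzy
nlesd
tpx
fzw
qxknt
xfg
nqmo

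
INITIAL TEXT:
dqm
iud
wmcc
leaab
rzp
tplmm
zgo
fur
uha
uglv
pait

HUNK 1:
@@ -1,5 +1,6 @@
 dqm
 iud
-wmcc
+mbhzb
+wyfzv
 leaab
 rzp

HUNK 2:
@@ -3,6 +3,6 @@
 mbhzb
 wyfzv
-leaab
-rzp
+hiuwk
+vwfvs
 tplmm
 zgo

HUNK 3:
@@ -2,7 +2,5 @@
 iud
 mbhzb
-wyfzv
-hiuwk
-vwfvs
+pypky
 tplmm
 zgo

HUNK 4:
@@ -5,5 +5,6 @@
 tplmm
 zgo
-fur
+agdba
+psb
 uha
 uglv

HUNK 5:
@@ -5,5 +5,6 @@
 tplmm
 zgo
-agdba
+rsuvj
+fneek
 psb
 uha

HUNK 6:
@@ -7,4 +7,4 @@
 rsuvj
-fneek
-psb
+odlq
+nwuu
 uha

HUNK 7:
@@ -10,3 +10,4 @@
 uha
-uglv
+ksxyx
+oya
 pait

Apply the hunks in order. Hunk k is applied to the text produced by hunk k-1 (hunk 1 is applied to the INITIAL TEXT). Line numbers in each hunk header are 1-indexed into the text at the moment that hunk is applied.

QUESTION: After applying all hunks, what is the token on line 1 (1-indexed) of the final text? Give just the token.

Answer: dqm

Derivation:
Hunk 1: at line 1 remove [wmcc] add [mbhzb,wyfzv] -> 12 lines: dqm iud mbhzb wyfzv leaab rzp tplmm zgo fur uha uglv pait
Hunk 2: at line 3 remove [leaab,rzp] add [hiuwk,vwfvs] -> 12 lines: dqm iud mbhzb wyfzv hiuwk vwfvs tplmm zgo fur uha uglv pait
Hunk 3: at line 2 remove [wyfzv,hiuwk,vwfvs] add [pypky] -> 10 lines: dqm iud mbhzb pypky tplmm zgo fur uha uglv pait
Hunk 4: at line 5 remove [fur] add [agdba,psb] -> 11 lines: dqm iud mbhzb pypky tplmm zgo agdba psb uha uglv pait
Hunk 5: at line 5 remove [agdba] add [rsuvj,fneek] -> 12 lines: dqm iud mbhzb pypky tplmm zgo rsuvj fneek psb uha uglv pait
Hunk 6: at line 7 remove [fneek,psb] add [odlq,nwuu] -> 12 lines: dqm iud mbhzb pypky tplmm zgo rsuvj odlq nwuu uha uglv pait
Hunk 7: at line 10 remove [uglv] add [ksxyx,oya] -> 13 lines: dqm iud mbhzb pypky tplmm zgo rsuvj odlq nwuu uha ksxyx oya pait
Final line 1: dqm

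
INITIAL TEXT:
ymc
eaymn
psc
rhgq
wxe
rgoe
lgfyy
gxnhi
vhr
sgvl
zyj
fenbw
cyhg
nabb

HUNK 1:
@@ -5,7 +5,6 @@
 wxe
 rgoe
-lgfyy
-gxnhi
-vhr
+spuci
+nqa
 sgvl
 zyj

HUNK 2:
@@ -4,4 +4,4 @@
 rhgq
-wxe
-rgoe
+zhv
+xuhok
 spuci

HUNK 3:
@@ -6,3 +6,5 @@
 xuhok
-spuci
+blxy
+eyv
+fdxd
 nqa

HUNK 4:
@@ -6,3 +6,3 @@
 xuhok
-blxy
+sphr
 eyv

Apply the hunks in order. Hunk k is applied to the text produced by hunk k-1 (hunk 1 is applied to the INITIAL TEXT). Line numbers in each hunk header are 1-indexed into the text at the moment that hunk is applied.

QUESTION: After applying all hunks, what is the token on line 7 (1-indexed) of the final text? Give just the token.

Answer: sphr

Derivation:
Hunk 1: at line 5 remove [lgfyy,gxnhi,vhr] add [spuci,nqa] -> 13 lines: ymc eaymn psc rhgq wxe rgoe spuci nqa sgvl zyj fenbw cyhg nabb
Hunk 2: at line 4 remove [wxe,rgoe] add [zhv,xuhok] -> 13 lines: ymc eaymn psc rhgq zhv xuhok spuci nqa sgvl zyj fenbw cyhg nabb
Hunk 3: at line 6 remove [spuci] add [blxy,eyv,fdxd] -> 15 lines: ymc eaymn psc rhgq zhv xuhok blxy eyv fdxd nqa sgvl zyj fenbw cyhg nabb
Hunk 4: at line 6 remove [blxy] add [sphr] -> 15 lines: ymc eaymn psc rhgq zhv xuhok sphr eyv fdxd nqa sgvl zyj fenbw cyhg nabb
Final line 7: sphr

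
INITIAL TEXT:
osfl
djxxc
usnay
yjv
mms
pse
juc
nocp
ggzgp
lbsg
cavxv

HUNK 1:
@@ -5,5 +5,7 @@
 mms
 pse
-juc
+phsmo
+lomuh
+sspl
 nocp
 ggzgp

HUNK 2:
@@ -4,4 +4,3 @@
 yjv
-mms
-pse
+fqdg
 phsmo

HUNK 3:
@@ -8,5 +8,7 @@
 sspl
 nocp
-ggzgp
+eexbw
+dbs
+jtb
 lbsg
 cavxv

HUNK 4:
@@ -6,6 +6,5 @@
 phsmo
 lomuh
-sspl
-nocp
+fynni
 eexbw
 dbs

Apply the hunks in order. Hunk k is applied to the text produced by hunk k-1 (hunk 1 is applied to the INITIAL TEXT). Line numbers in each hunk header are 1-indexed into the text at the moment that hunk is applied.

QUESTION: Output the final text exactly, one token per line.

Answer: osfl
djxxc
usnay
yjv
fqdg
phsmo
lomuh
fynni
eexbw
dbs
jtb
lbsg
cavxv

Derivation:
Hunk 1: at line 5 remove [juc] add [phsmo,lomuh,sspl] -> 13 lines: osfl djxxc usnay yjv mms pse phsmo lomuh sspl nocp ggzgp lbsg cavxv
Hunk 2: at line 4 remove [mms,pse] add [fqdg] -> 12 lines: osfl djxxc usnay yjv fqdg phsmo lomuh sspl nocp ggzgp lbsg cavxv
Hunk 3: at line 8 remove [ggzgp] add [eexbw,dbs,jtb] -> 14 lines: osfl djxxc usnay yjv fqdg phsmo lomuh sspl nocp eexbw dbs jtb lbsg cavxv
Hunk 4: at line 6 remove [sspl,nocp] add [fynni] -> 13 lines: osfl djxxc usnay yjv fqdg phsmo lomuh fynni eexbw dbs jtb lbsg cavxv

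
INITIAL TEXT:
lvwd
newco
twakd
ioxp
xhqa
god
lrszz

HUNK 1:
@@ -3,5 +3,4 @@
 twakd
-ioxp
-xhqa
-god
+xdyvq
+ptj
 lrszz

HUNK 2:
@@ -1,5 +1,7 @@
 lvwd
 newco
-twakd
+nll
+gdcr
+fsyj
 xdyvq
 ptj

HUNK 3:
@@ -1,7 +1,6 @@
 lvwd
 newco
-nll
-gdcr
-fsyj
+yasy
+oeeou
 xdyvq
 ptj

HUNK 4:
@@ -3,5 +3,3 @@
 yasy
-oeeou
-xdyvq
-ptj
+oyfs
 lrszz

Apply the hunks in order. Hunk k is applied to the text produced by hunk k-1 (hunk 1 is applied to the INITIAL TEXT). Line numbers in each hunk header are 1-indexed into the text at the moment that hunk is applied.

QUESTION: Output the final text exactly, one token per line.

Hunk 1: at line 3 remove [ioxp,xhqa,god] add [xdyvq,ptj] -> 6 lines: lvwd newco twakd xdyvq ptj lrszz
Hunk 2: at line 1 remove [twakd] add [nll,gdcr,fsyj] -> 8 lines: lvwd newco nll gdcr fsyj xdyvq ptj lrszz
Hunk 3: at line 1 remove [nll,gdcr,fsyj] add [yasy,oeeou] -> 7 lines: lvwd newco yasy oeeou xdyvq ptj lrszz
Hunk 4: at line 3 remove [oeeou,xdyvq,ptj] add [oyfs] -> 5 lines: lvwd newco yasy oyfs lrszz

Answer: lvwd
newco
yasy
oyfs
lrszz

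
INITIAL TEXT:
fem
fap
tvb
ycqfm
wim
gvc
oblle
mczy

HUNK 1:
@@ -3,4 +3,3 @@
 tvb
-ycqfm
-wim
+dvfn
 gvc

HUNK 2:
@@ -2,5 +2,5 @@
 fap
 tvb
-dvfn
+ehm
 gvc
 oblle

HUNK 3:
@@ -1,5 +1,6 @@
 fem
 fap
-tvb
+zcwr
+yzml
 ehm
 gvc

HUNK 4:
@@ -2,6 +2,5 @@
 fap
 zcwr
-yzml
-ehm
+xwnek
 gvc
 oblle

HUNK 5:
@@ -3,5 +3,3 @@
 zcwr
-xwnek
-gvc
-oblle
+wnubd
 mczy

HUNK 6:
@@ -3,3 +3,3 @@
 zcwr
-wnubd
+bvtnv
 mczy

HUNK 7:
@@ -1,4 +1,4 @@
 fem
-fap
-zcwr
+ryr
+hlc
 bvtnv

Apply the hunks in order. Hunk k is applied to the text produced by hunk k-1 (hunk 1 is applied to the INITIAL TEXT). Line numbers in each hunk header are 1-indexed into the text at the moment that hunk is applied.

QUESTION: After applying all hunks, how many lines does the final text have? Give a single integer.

Answer: 5

Derivation:
Hunk 1: at line 3 remove [ycqfm,wim] add [dvfn] -> 7 lines: fem fap tvb dvfn gvc oblle mczy
Hunk 2: at line 2 remove [dvfn] add [ehm] -> 7 lines: fem fap tvb ehm gvc oblle mczy
Hunk 3: at line 1 remove [tvb] add [zcwr,yzml] -> 8 lines: fem fap zcwr yzml ehm gvc oblle mczy
Hunk 4: at line 2 remove [yzml,ehm] add [xwnek] -> 7 lines: fem fap zcwr xwnek gvc oblle mczy
Hunk 5: at line 3 remove [xwnek,gvc,oblle] add [wnubd] -> 5 lines: fem fap zcwr wnubd mczy
Hunk 6: at line 3 remove [wnubd] add [bvtnv] -> 5 lines: fem fap zcwr bvtnv mczy
Hunk 7: at line 1 remove [fap,zcwr] add [ryr,hlc] -> 5 lines: fem ryr hlc bvtnv mczy
Final line count: 5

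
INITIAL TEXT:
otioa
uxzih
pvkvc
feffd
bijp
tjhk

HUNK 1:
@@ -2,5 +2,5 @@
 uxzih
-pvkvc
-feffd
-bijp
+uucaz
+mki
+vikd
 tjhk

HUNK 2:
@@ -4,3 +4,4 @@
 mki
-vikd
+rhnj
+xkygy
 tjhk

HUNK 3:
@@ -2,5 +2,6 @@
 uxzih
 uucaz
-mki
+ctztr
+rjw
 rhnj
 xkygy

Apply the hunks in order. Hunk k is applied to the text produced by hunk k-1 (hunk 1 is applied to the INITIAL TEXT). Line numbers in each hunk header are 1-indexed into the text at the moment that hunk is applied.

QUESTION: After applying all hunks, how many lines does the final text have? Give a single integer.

Answer: 8

Derivation:
Hunk 1: at line 2 remove [pvkvc,feffd,bijp] add [uucaz,mki,vikd] -> 6 lines: otioa uxzih uucaz mki vikd tjhk
Hunk 2: at line 4 remove [vikd] add [rhnj,xkygy] -> 7 lines: otioa uxzih uucaz mki rhnj xkygy tjhk
Hunk 3: at line 2 remove [mki] add [ctztr,rjw] -> 8 lines: otioa uxzih uucaz ctztr rjw rhnj xkygy tjhk
Final line count: 8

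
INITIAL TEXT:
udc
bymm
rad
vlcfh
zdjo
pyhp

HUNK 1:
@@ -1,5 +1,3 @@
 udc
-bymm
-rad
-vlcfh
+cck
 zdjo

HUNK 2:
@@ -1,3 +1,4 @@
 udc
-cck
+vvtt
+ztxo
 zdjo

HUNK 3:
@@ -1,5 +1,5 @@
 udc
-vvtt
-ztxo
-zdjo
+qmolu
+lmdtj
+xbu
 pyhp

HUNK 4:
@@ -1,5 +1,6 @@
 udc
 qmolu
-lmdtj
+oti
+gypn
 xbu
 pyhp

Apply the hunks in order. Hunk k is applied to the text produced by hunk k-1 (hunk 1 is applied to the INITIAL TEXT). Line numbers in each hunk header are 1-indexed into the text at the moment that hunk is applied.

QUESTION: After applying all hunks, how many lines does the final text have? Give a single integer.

Answer: 6

Derivation:
Hunk 1: at line 1 remove [bymm,rad,vlcfh] add [cck] -> 4 lines: udc cck zdjo pyhp
Hunk 2: at line 1 remove [cck] add [vvtt,ztxo] -> 5 lines: udc vvtt ztxo zdjo pyhp
Hunk 3: at line 1 remove [vvtt,ztxo,zdjo] add [qmolu,lmdtj,xbu] -> 5 lines: udc qmolu lmdtj xbu pyhp
Hunk 4: at line 1 remove [lmdtj] add [oti,gypn] -> 6 lines: udc qmolu oti gypn xbu pyhp
Final line count: 6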